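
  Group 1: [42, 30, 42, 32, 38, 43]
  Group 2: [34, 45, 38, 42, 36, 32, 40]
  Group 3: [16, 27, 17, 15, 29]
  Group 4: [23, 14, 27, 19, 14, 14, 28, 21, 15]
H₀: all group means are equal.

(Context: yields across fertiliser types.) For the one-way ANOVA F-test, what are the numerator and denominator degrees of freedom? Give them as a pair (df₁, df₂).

degrees of freedom = [3, 23]

k = 4 groups, N = 27 total
df = (k−1, N−k) = (4−1, 27−4) = (3, 23)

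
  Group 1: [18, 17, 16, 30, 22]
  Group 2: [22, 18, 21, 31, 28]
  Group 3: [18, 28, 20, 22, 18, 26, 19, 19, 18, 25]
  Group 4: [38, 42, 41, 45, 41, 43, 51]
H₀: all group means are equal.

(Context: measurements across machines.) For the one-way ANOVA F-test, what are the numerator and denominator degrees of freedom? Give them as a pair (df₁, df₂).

degrees of freedom = [3, 23]

k = 4 groups, N = 27 total
df = (k−1, N−k) = (4−1, 27−4) = (3, 23)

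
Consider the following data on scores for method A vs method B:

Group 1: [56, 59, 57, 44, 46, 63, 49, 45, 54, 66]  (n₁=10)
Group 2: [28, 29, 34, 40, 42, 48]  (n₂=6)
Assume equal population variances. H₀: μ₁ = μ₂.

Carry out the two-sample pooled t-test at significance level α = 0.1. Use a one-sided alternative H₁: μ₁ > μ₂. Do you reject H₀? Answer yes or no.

x̄₁=53.900, s₁=7.695, n₁=10
x̄₂=36.833, s₂=7.859, n₂=6
s_p² = [9·7.695² + 5·7.859²]/14 = 60.1238
SE = √(s_p²·(1/10+1/6)) = 4.0041
t = (53.900−36.833)/4.0041 = 4.2623
df = 14
p-value (one-sided, H₁ greater) = 0.00039
At α=0.1: p < α → reject H₀

reject H₀: yes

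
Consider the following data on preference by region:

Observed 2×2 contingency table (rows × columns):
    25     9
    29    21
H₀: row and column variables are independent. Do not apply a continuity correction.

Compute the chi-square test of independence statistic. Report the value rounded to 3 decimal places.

Row totals [34, 50], col totals [54, 30], n=84
χ² = (25−21.86)²/21.86 + (9−12.14)²/12.14 + (29−32.14)²/32.14 + (21−17.86)²/17.86 = 2.1258
df = 1

test statistic = 2.126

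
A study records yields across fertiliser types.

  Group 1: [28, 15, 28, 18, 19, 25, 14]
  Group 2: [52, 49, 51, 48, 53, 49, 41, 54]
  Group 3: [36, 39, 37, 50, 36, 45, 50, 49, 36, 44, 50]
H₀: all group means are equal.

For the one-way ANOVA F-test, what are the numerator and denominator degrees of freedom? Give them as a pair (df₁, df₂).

k = 3 groups, N = 26 total
df = (k−1, N−k) = (3−1, 26−3) = (2, 23)

degrees of freedom = [2, 23]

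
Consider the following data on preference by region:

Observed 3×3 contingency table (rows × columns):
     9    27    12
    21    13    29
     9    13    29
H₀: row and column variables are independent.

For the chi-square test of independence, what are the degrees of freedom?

df = (r−1)(c−1) = (3−1)·(3−1) = 4

degrees of freedom = 4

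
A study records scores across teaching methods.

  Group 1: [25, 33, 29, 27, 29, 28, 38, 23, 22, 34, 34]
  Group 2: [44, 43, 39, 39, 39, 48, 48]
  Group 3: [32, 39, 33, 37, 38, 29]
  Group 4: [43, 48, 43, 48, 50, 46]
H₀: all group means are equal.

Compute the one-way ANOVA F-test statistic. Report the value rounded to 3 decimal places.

test statistic = 26.794

Group means [29.27, 42.86, 34.67, 46.33], grand mean 36.933
SSB = Σnᵢ(x̄ᵢ−x̄)² = 1452.161; SSW = ΣΣ(x−x̄ᵢ)² = 469.706
MSB = 1452.161/3 = 484.0537; MSW = 469.706/26 = 18.0656
F = MSB/MSW = 26.7942
df = (3, 26)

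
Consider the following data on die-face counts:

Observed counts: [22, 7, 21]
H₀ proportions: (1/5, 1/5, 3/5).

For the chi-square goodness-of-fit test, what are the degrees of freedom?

degrees of freedom = 2

df = k − 1 = 3 − 1 = 2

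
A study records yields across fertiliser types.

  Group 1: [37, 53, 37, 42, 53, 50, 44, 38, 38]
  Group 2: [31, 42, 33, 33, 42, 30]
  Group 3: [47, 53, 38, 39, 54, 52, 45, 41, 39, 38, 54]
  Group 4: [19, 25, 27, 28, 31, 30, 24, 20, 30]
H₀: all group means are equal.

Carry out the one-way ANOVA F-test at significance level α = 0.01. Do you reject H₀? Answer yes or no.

reject H₀: yes

Group means [43.56, 35.17, 45.45, 26.00], grand mean 38.200
SSB = Σnᵢ(x̄ᵢ−x̄)² = 2231.817; SSW = ΣΣ(x−x̄ᵢ)² = 1131.783
MSB = 2231.817/3 = 743.9391; MSW = 1131.783/31 = 36.5091
F = MSB/MSW = 20.3768
df = (3, 31)
p-value (upper-tail) = 0.00000
At α=0.01: p < α → reject H₀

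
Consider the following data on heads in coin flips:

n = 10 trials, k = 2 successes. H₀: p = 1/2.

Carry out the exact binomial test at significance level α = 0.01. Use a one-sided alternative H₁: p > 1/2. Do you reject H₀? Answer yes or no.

reject H₀: no

Exact binomial: n=10, k=2, p₀=1/2=0.5000
P(X≥2) from Σ C(n,i)·p₀^i·(1−p₀)^(n−i)
p-value (one-sided, H₁ greater) = 0.98926
At α=0.01: p ≥ α → fail to reject H₀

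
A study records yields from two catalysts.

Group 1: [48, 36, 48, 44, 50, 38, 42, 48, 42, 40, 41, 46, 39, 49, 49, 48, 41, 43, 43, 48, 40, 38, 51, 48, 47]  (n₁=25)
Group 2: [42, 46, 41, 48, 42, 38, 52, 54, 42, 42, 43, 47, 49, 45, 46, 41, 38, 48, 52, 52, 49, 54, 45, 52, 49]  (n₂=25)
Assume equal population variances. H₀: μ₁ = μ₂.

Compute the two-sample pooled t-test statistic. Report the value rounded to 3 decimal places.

x̄₁=44.280, s₁=4.392, n₁=25
x̄₂=46.280, s₂=4.826, n₂=25
s_p² = [24·4.392² + 24·4.826²]/48 = 21.2933
SE = √(s_p²·(1/25+1/25)) = 1.3052
t = (44.280−46.280)/1.3052 = -1.5324
df = 48

test statistic = -1.532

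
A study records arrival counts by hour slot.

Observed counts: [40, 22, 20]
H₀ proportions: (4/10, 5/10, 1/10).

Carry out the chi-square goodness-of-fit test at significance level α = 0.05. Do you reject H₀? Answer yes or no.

reject H₀: yes

n = 82; E_i = n·p_i = [32.80, 41.00, 8.20]
χ² = (40−32.80)²/32.80 + (22−41.00)²/41.00 + (20−8.20)²/8.20 = 27.3659
df = 2
p-value (upper-tail) = 0.00000
At α=0.05: p < α → reject H₀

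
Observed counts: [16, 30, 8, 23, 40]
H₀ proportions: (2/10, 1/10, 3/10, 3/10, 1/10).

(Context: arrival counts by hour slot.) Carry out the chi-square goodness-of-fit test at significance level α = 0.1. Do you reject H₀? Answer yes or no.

n = 117; E_i = n·p_i = [23.40, 11.70, 35.10, 35.10, 11.70]
χ² = (16−23.40)²/23.40 + (30−11.70)²/11.70 + (8−35.10)²/35.10 + (23−35.10)²/35.10 + (40−11.70)²/11.70 = 124.5100
df = 4
p-value (upper-tail) = 0.00000
At α=0.1: p < α → reject H₀

reject H₀: yes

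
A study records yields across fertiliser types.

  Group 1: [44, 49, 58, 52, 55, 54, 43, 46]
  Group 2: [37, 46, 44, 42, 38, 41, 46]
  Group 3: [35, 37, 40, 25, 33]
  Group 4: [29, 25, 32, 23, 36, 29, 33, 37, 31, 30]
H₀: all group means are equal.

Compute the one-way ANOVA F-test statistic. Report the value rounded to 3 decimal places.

Group means [50.12, 42.00, 34.00, 30.50], grand mean 39.000
SSB = Σnᵢ(x̄ᵢ−x̄)² = 1900.625; SSW = ΣΣ(x−x̄ᵢ)² = 589.375
MSB = 1900.625/3 = 633.5417; MSW = 589.375/26 = 22.6683
F = MSB/MSW = 27.9484
df = (3, 26)

test statistic = 27.948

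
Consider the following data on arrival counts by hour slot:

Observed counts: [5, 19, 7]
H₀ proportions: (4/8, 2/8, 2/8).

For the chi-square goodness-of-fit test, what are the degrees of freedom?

df = k − 1 = 3 − 1 = 2

degrees of freedom = 2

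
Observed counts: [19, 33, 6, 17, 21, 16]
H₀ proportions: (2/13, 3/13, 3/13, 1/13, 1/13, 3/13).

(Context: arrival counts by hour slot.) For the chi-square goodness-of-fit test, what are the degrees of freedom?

df = k − 1 = 6 − 1 = 5

degrees of freedom = 5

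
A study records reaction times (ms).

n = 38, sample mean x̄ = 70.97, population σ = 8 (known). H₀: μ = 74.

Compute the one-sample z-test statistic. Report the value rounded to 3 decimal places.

SE = σ/√n = 8/√38 = 1.2978
z = (x̄−μ₀)/SE = (70.97−74)/1.2978 = -2.3348

test statistic = -2.335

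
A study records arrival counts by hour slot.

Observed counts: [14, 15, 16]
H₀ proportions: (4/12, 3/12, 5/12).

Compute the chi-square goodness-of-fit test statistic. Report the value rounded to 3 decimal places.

n = 45; E_i = n·p_i = [15.00, 11.25, 18.75]
χ² = (14−15.00)²/15.00 + (15−11.25)²/11.25 + (16−18.75)²/18.75 = 1.7200
df = 2

test statistic = 1.720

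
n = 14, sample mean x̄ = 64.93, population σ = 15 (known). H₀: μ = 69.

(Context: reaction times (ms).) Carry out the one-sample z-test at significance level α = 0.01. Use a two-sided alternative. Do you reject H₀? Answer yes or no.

SE = σ/√n = 15/√14 = 4.0089
z = (x̄−μ₀)/SE = (64.93−69)/4.0089 = -1.0152
p-value (two-sided) = 0.30999
At α=0.01: p ≥ α → fail to reject H₀

reject H₀: no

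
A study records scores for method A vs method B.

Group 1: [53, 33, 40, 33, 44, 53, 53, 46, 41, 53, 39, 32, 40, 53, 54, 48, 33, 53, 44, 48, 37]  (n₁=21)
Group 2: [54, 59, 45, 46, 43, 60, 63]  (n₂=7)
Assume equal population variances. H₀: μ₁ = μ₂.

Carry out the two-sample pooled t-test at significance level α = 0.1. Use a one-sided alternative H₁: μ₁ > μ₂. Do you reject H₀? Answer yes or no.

reject H₀: no

x̄₁=44.286, s₁=7.881, n₁=21
x̄₂=52.857, s₂=8.153, n₂=7
s_p² = [20·7.881² + 6·8.153²]/26 = 63.1209
SE = √(s_p²·(1/21+1/7)) = 3.4674
t = (44.286−52.857)/3.4674 = -2.4720
df = 26
p-value (one-sided, H₁ greater) = 0.98985
At α=0.1: p ≥ α → fail to reject H₀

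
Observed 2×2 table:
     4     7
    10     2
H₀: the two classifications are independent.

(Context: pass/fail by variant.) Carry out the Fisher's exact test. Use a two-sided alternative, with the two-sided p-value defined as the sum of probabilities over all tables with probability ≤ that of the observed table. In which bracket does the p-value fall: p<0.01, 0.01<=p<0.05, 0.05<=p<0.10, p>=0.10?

Margins: r₁=11, r₂=12, c₁=14, c₂=9, n=23
p_obs = C(11,4)·C(12,10)/C(23,14); sum pmf over tables with pmf ≤ p_obs
p-value (two-sided) = 0.03607
→ bracket: 0.01<=p<0.05

p-value bracket: 0.01<=p<0.05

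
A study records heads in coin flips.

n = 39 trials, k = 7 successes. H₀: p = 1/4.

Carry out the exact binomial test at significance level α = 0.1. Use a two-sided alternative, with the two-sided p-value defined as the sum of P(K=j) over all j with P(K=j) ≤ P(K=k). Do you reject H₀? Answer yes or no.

reject H₀: no

Exact binomial: n=39, k=7, p₀=1/4=0.2500
P(X=j) = C(n,j)·p₀^j·(1−p₀)^(n−j); p = Σ P(X=j) over j with P(X=j) ≤ P(X=7)
p-value (two-sided) = 0.36000
At α=0.1: p ≥ α → fail to reject H₀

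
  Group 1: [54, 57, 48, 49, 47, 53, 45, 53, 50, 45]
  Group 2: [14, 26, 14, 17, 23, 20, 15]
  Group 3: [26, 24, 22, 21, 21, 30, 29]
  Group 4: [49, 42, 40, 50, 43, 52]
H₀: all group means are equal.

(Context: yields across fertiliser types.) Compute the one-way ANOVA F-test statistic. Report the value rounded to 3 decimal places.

Group means [50.10, 18.43, 24.71, 46.00], grand mean 35.967
SSB = Σnᵢ(x̄ᵢ−x̄)² = 5640.924; SSW = ΣΣ(x−x̄ᵢ)² = 486.043
MSB = 5640.924/3 = 1880.3079; MSW = 486.043/26 = 18.6940
F = MSB/MSW = 100.5837
df = (3, 26)

test statistic = 100.584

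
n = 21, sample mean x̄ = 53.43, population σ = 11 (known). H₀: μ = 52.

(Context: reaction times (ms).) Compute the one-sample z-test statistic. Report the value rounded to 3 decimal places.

test statistic = 0.596

SE = σ/√n = 11/√21 = 2.4004
z = (x̄−μ₀)/SE = (53.43−52)/2.4004 = 0.5957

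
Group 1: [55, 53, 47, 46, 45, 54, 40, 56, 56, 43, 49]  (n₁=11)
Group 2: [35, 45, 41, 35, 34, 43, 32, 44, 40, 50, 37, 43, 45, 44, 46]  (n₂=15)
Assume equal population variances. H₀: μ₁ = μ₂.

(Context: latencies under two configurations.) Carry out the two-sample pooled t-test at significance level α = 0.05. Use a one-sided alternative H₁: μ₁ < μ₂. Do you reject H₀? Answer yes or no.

reject H₀: no

x̄₁=49.455, s₁=5.646, n₁=11
x̄₂=40.933, s₂=5.230, n₂=15
s_p² = [10·5.646² + 14·5.230²]/24 = 29.2359
SE = √(s_p²·(1/11+1/15)) = 2.1464
t = (49.455−40.933)/2.1464 = 3.9701
df = 24
p-value (one-sided, H₁ less) = 0.99972
At α=0.05: p ≥ α → fail to reject H₀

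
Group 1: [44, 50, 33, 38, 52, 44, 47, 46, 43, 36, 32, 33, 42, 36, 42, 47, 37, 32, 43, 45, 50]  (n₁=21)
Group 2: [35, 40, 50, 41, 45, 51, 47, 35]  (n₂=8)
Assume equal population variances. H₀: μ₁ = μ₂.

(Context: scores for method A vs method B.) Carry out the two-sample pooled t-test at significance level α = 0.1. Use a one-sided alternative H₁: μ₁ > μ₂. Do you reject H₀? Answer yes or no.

reject H₀: no

x̄₁=41.524, s₁=6.258, n₁=21
x̄₂=43.000, s₂=6.256, n₂=8
s_p² = [20·6.258² + 7·6.256²]/27 = 39.1570
SE = √(s_p²·(1/21+1/8)) = 2.5999
t = (41.524−43.000)/2.5999 = -0.5678
df = 27
p-value (one-sided, H₁ greater) = 0.71257
At α=0.1: p ≥ α → fail to reject H₀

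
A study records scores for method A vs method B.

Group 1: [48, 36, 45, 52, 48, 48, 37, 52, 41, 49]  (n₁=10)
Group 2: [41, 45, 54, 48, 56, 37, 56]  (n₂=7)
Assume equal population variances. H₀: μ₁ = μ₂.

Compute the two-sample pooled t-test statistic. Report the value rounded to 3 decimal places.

test statistic = -0.789

x̄₁=45.600, s₁=5.758, n₁=10
x̄₂=48.143, s₂=7.559, n₂=7
s_p² = [9·5.758² + 6·7.559²]/15 = 42.7505
SE = √(s_p²·(1/10+1/7)) = 3.2222
t = (45.600−48.143)/3.2222 = -0.7892
df = 15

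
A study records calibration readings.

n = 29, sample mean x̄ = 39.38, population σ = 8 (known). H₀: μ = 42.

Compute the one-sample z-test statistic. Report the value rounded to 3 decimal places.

test statistic = -1.764

SE = σ/√n = 8/√29 = 1.4856
z = (x̄−μ₀)/SE = (39.38−42)/1.4856 = -1.7636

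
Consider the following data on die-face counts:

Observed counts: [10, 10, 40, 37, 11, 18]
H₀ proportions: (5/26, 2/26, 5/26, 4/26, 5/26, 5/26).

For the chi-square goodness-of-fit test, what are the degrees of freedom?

degrees of freedom = 5

df = k − 1 = 6 − 1 = 5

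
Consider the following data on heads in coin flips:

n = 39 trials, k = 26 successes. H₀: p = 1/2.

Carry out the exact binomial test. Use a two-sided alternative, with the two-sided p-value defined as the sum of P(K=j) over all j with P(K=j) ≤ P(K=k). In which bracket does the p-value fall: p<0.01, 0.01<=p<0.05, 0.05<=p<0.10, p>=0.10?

p-value bracket: 0.05<=p<0.10

Exact binomial: n=39, k=26, p₀=1/2=0.5000
P(X=j) = C(n,j)·p₀^j·(1−p₀)^(n−j); p = Σ P(X=j) over j with P(X=j) ≤ P(X=26)
p-value (two-sided) = 0.05325
→ bracket: 0.05<=p<0.10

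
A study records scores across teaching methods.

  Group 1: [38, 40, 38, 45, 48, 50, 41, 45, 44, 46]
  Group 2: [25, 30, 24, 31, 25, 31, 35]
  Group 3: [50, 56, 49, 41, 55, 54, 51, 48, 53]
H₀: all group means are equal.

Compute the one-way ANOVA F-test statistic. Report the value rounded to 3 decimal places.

test statistic = 53.245

Group means [43.50, 28.71, 50.78], grand mean 42.038
SSB = Σnᵢ(x̄ᵢ−x̄)² = 1951.477; SSW = ΣΣ(x−x̄ᵢ)² = 421.484
MSB = 1951.477/2 = 975.7387; MSW = 421.484/23 = 18.3254
F = MSB/MSW = 53.2452
df = (2, 23)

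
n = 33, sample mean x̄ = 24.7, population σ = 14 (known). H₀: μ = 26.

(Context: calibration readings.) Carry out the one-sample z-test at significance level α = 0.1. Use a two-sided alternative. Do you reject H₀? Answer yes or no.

SE = σ/√n = 14/√33 = 2.4371
z = (x̄−μ₀)/SE = (24.7−26)/2.4371 = -0.5334
p-value (two-sided) = 0.59374
At α=0.1: p ≥ α → fail to reject H₀

reject H₀: no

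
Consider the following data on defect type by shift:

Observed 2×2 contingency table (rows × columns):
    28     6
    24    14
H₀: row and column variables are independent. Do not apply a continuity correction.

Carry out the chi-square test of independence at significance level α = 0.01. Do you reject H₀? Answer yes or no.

reject H₀: no

Row totals [34, 38], col totals [52, 20], n=72
χ² = (28−24.56)²/24.56 + (6−9.44)²/9.44 + (24−27.44)²/27.44 + (14−10.56)²/10.56 = 3.2956
df = 1
p-value (upper-tail) = 0.06946
At α=0.01: p ≥ α → fail to reject H₀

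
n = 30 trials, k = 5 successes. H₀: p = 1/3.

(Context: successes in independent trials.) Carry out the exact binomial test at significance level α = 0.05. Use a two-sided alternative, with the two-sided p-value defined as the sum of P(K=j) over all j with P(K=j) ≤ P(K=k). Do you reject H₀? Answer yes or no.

reject H₀: no

Exact binomial: n=30, k=5, p₀=1/3=0.3333
P(X=j) = C(n,j)·p₀^j·(1−p₀)^(n−j); p = Σ P(X=j) over j with P(X=j) ≤ P(X=5)
p-value (two-sided) = 0.05425
At α=0.05: p ≥ α → fail to reject H₀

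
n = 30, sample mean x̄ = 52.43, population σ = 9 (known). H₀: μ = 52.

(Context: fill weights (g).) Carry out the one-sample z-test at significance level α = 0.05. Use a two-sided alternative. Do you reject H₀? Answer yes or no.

SE = σ/√n = 9/√30 = 1.6432
z = (x̄−μ₀)/SE = (52.43−52)/1.6432 = 0.2617
p-value (two-sided) = 0.79356
At α=0.05: p ≥ α → fail to reject H₀

reject H₀: no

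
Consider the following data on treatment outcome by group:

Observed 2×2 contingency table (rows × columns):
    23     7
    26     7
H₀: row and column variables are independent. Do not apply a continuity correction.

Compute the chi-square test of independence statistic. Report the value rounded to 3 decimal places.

Row totals [30, 33], col totals [49, 14], n=63
χ² = (23−23.33)²/23.33 + (7−6.67)²/6.67 + (26−25.67)²/25.67 + (7−7.33)²/7.33 = 0.0409
df = 1

test statistic = 0.041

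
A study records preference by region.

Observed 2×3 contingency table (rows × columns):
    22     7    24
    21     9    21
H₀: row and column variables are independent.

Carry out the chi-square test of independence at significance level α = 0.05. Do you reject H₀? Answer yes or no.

reject H₀: no

Row totals [53, 51], col totals [43, 16, 45], n=104
χ² = (22−21.91)²/21.91 + (7−8.15)²/8.15 + (24−22.93)²/22.93 + (21−21.09)²/21.09 + (9−7.85)²/7.85 + (21−22.07)²/22.07 = 0.4350
df = 2
p-value (upper-tail) = 0.80455
At α=0.05: p ≥ α → fail to reject H₀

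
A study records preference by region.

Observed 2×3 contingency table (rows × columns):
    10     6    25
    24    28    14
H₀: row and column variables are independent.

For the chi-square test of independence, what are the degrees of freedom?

degrees of freedom = 2

df = (r−1)(c−1) = (2−1)·(3−1) = 2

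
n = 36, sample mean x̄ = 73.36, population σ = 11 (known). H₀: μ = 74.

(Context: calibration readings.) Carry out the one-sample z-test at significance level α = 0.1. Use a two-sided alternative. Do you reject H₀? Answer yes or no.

SE = σ/√n = 11/√36 = 1.8333
z = (x̄−μ₀)/SE = (73.36−74)/1.8333 = -0.3491
p-value (two-sided) = 0.72702
At α=0.1: p ≥ α → fail to reject H₀

reject H₀: no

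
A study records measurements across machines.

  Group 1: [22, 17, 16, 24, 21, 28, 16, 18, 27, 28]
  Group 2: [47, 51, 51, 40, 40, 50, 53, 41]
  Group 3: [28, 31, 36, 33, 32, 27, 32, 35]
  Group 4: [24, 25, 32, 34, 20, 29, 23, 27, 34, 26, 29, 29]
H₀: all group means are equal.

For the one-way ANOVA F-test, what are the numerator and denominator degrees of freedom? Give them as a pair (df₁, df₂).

degrees of freedom = [3, 34]

k = 4 groups, N = 38 total
df = (k−1, N−k) = (4−1, 38−4) = (3, 34)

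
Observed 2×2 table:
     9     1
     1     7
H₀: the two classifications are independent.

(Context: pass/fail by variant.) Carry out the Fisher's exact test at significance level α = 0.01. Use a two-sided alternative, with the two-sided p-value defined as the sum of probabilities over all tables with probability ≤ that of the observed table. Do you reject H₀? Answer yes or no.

Margins: r₁=10, r₂=8, c₁=10, c₂=8, n=18
p_obs = C(10,9)·C(8,1)/C(18,10); sum pmf over tables with pmf ≤ p_obs
p-value (two-sided) = 0.00288
At α=0.01: p < α → reject H₀

reject H₀: yes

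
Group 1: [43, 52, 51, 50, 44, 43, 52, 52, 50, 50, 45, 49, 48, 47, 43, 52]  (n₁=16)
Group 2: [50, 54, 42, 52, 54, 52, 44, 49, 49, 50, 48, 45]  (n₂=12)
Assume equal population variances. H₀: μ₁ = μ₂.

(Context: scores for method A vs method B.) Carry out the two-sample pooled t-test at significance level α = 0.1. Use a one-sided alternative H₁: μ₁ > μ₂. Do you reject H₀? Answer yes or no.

reject H₀: no

x̄₁=48.188, s₁=3.526, n₁=16
x̄₂=49.083, s₂=3.825, n₂=12
s_p² = [15·3.526² + 11·3.825²]/26 = 13.3598
SE = √(s_p²·(1/16+1/12)) = 1.3958
t = (48.188−49.083)/1.3958 = -0.6418
df = 26
p-value (one-sided, H₁ greater) = 0.73669
At α=0.1: p ≥ α → fail to reject H₀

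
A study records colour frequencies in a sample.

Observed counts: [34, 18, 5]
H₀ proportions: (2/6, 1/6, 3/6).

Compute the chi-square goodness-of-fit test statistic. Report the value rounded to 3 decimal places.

n = 57; E_i = n·p_i = [19.00, 9.50, 28.50]
χ² = (34−19.00)²/19.00 + (18−9.50)²/9.50 + (5−28.50)²/28.50 = 38.8246
df = 2

test statistic = 38.825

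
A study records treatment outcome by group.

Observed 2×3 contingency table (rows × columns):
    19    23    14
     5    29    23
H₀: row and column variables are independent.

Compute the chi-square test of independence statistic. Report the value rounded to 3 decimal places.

Row totals [56, 57], col totals [24, 52, 37], n=113
χ² = (19−11.89)²/11.89 + (23−25.77)²/25.77 + (14−18.34)²/18.34 + (5−12.11)²/12.11 + (29−26.23)²/26.23 + (23−18.66)²/18.66 = 11.0402
df = 2

test statistic = 11.040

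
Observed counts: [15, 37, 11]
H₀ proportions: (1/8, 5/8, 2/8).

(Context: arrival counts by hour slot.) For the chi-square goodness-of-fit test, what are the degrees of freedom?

df = k − 1 = 3 − 1 = 2

degrees of freedom = 2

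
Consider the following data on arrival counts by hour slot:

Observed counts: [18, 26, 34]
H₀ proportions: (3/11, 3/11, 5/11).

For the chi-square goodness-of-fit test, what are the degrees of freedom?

df = k − 1 = 3 − 1 = 2

degrees of freedom = 2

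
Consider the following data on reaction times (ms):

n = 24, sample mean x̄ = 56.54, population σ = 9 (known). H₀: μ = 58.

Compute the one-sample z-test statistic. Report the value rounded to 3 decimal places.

SE = σ/√n = 9/√24 = 1.8371
z = (x̄−μ₀)/SE = (56.54−58)/1.8371 = -0.7947

test statistic = -0.795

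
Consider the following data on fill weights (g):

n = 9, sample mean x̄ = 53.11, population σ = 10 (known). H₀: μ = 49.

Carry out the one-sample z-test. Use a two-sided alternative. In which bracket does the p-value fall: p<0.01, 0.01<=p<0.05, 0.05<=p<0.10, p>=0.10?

p-value bracket: p>=0.10

SE = σ/√n = 10/√9 = 3.3333
z = (x̄−μ₀)/SE = (53.11−49)/3.3333 = 1.2330
p-value (two-sided) = 0.21758
→ bracket: p>=0.10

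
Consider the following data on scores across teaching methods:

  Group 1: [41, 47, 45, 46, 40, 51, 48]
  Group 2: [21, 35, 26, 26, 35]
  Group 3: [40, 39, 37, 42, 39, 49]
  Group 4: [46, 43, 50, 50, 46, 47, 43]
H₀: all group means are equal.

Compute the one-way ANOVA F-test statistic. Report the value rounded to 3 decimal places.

Group means [45.43, 28.60, 41.00, 46.43], grand mean 41.280
SSB = Σnᵢ(x̄ᵢ−x̄)² = 1110.411; SSW = ΣΣ(x−x̄ᵢ)² = 382.629
MSB = 1110.411/3 = 370.1371; MSW = 382.629/21 = 18.2204
F = MSB/MSW = 20.3144
df = (3, 21)

test statistic = 20.314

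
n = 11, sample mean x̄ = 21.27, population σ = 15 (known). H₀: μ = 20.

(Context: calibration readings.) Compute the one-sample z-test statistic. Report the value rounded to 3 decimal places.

test statistic = 0.281

SE = σ/√n = 15/√11 = 4.5227
z = (x̄−μ₀)/SE = (21.27−20)/4.5227 = 0.2808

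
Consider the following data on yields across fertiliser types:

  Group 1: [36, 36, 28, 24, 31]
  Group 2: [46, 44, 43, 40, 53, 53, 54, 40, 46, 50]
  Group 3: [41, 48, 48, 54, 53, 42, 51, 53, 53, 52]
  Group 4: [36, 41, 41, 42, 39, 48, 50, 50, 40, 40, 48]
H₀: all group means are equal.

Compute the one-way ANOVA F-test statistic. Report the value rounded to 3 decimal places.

Group means [31.00, 46.90, 49.50, 43.18], grand mean 44.278
SSB = Σnᵢ(x̄ᵢ−x̄)² = 1236.186; SSW = ΣΣ(x−x̄ᵢ)² = 801.036
MSB = 1236.186/3 = 412.0620; MSW = 801.036/32 = 25.0324
F = MSB/MSW = 16.4612
df = (3, 32)

test statistic = 16.461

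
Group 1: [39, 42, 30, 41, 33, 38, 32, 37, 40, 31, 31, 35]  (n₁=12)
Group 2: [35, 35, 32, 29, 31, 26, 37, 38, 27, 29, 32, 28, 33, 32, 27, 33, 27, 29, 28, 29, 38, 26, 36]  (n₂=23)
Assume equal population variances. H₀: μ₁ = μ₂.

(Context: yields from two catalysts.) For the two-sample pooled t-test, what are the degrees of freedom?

df = n₁ + n₂ − 2 = 12 + 23 − 2 = 33

degrees of freedom = 33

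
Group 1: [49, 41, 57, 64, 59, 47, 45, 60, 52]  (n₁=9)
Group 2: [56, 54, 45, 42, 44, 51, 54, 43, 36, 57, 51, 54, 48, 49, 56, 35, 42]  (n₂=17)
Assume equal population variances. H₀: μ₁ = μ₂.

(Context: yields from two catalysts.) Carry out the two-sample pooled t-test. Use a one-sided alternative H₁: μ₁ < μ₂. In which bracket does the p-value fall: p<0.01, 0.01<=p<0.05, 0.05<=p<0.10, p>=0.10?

p-value bracket: p>=0.10

x̄₁=52.667, s₁=7.762, n₁=9
x̄₂=48.059, s₂=6.941, n₂=17
s_p² = [8·7.762² + 16·6.941²]/24 = 52.2059
SE = √(s_p²·(1/9+1/17)) = 2.9785
t = (52.667−48.059)/2.9785 = 1.5470
df = 24
p-value (one-sided, H₁ less) = 0.93253
→ bracket: p>=0.10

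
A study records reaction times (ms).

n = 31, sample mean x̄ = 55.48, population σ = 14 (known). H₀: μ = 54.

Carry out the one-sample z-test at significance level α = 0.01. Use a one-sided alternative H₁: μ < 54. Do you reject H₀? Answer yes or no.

reject H₀: no

SE = σ/√n = 14/√31 = 2.5145
z = (x̄−μ₀)/SE = (55.48−54)/2.5145 = 0.5886
p-value (one-sided, H₁ less) = 0.72193
At α=0.01: p ≥ α → fail to reject H₀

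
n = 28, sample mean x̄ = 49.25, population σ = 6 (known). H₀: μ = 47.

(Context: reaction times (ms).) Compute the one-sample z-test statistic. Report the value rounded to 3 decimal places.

test statistic = 1.984

SE = σ/√n = 6/√28 = 1.1339
z = (x̄−μ₀)/SE = (49.25−47)/1.1339 = 1.9843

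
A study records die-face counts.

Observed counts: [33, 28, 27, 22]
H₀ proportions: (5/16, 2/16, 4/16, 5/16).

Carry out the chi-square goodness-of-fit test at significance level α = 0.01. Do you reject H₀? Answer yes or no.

n = 110; E_i = n·p_i = [34.38, 13.75, 27.50, 34.38]
χ² = (33−34.38)²/34.38 + (28−13.75)²/13.75 + (27−27.50)²/27.50 + (22−34.38)²/34.38 = 19.2873
df = 3
p-value (upper-tail) = 0.00024
At α=0.01: p < α → reject H₀

reject H₀: yes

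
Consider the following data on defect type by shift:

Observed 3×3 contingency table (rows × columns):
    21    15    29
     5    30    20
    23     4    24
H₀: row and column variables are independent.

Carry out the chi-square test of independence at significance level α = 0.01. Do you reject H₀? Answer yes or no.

Row totals [65, 55, 51], col totals [49, 49, 73], n=171
χ² = (21−18.63)²/18.63 + (15−18.63)²/18.63 + (29−27.75)²/27.75 + (5−15.76)²/15.76 + (30−15.76)²/15.76 + (20−23.48)²/23.48 + (23−14.61)²/14.61 + (4−14.61)²/14.61 + (24−21.77)²/21.77 = 34.5420
df = 4
p-value (upper-tail) = 0.00000
At α=0.01: p < α → reject H₀

reject H₀: yes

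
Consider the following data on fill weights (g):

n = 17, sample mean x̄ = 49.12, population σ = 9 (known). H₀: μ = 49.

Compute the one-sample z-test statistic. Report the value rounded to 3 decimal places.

SE = σ/√n = 9/√17 = 2.1828
z = (x̄−μ₀)/SE = (49.12−49)/2.1828 = 0.0550

test statistic = 0.055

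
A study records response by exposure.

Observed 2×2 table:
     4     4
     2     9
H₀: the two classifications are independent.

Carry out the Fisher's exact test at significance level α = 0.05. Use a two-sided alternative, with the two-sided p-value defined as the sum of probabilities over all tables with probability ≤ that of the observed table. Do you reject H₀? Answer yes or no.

Margins: r₁=8, r₂=11, c₁=6, c₂=13, n=19
p_obs = C(8,4)·C(11,2)/C(19,6); sum pmf over tables with pmf ≤ p_obs
p-value (two-sided) = 0.31889
At α=0.05: p ≥ α → fail to reject H₀

reject H₀: no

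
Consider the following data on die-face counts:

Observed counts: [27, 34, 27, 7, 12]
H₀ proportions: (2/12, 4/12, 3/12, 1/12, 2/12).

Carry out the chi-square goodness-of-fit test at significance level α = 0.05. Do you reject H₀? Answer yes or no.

n = 107; E_i = n·p_i = [17.83, 35.67, 26.75, 8.92, 17.83]
χ² = (27−17.83)²/17.83 + (34−35.67)²/35.67 + (27−26.75)²/26.75 + (7−8.92)²/8.92 + (12−17.83)²/17.83 = 7.1121
df = 4
p-value (upper-tail) = 0.13008
At α=0.05: p ≥ α → fail to reject H₀

reject H₀: no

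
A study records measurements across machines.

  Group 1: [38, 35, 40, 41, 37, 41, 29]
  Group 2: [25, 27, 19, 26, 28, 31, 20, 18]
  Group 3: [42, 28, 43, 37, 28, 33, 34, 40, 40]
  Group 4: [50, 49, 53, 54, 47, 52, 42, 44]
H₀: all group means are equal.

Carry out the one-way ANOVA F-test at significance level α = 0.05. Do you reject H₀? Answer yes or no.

Group means [37.29, 24.25, 36.11, 48.88], grand mean 36.594
SSB = Σnᵢ(x̄ᵢ−x̄)² = 2431.026; SSW = ΣΣ(x−x̄ᵢ)² = 652.692
MSB = 2431.026/3 = 810.3421; MSW = 652.692/28 = 23.3104
F = MSB/MSW = 34.7630
df = (3, 28)
p-value (upper-tail) = 0.00000
At α=0.05: p < α → reject H₀

reject H₀: yes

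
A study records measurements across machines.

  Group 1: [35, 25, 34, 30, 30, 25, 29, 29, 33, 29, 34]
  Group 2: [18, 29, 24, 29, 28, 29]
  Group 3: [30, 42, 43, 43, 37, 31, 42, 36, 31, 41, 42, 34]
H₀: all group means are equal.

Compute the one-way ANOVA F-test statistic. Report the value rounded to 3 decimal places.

test statistic = 15.825

Group means [30.27, 26.17, 37.67], grand mean 32.483
SSB = Σnᵢ(x̄ᵢ−x̄)² = 615.560; SSW = ΣΣ(x−x̄ᵢ)² = 505.682
MSB = 615.560/2 = 307.7798; MSW = 505.682/26 = 19.4493
F = MSB/MSW = 15.8247
df = (2, 26)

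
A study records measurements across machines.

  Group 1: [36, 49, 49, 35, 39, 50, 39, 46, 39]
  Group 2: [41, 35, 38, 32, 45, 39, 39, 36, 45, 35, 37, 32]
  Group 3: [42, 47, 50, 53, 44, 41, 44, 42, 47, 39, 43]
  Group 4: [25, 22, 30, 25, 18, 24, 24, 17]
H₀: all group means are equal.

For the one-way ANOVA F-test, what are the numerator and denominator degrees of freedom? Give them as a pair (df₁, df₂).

degrees of freedom = [3, 36]

k = 4 groups, N = 40 total
df = (k−1, N−k) = (4−1, 40−4) = (3, 36)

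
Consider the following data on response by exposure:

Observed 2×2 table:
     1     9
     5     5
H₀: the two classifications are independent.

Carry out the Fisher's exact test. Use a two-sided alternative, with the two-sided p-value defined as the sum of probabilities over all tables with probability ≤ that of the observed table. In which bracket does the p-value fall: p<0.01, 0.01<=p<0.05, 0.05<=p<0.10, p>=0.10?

p-value bracket: p>=0.10

Margins: r₁=10, r₂=10, c₁=6, c₂=14, n=20
p_obs = C(10,1)·C(10,5)/C(20,6); sum pmf over tables with pmf ≤ p_obs
p-value (two-sided) = 0.14087
→ bracket: p>=0.10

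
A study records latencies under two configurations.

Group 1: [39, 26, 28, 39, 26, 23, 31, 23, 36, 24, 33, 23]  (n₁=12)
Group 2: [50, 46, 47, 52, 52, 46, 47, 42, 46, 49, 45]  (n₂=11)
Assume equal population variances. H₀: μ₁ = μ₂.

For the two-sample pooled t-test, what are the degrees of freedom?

df = n₁ + n₂ − 2 = 12 + 11 − 2 = 21

degrees of freedom = 21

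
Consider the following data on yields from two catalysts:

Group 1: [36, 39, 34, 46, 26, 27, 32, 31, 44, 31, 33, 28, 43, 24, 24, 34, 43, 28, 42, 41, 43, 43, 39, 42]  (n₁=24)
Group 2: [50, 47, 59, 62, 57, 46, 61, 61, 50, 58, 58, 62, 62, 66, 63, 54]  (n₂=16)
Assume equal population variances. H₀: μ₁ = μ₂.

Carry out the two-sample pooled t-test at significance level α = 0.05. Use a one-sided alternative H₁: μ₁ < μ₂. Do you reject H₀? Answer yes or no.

reject H₀: yes

x̄₁=35.542, s₁=7.071, n₁=24
x̄₂=57.250, s₂=6.094, n₂=16
s_p² = [23·7.071² + 15·6.094²]/38 = 44.9200
SE = √(s_p²·(1/24+1/16)) = 2.1631
t = (35.542−57.250)/2.1631 = -10.0356
df = 38
p-value (one-sided, H₁ less) = 0.00000
At α=0.05: p < α → reject H₀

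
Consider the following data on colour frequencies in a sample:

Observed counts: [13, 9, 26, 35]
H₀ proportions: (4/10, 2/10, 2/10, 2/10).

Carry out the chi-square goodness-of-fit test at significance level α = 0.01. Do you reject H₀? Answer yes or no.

reject H₀: yes

n = 83; E_i = n·p_i = [33.20, 16.60, 16.60, 16.60]
χ² = (13−33.20)²/33.20 + (9−16.60)²/16.60 + (26−16.60)²/16.60 + (35−16.60)²/16.60 = 41.4880
df = 3
p-value (upper-tail) = 0.00000
At α=0.01: p < α → reject H₀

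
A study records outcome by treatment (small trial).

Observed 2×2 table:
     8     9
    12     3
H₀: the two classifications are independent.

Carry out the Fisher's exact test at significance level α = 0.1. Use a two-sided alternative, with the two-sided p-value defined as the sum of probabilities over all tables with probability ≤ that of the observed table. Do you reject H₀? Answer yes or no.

reject H₀: yes

Margins: r₁=17, r₂=15, c₁=20, c₂=12, n=32
p_obs = C(17,8)·C(15,12)/C(32,20); sum pmf over tables with pmf ≤ p_obs
p-value (two-sided) = 0.07587
At α=0.1: p < α → reject H₀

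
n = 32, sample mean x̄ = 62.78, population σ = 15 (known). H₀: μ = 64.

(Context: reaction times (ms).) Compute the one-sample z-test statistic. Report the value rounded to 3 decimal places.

SE = σ/√n = 15/√32 = 2.6517
z = (x̄−μ₀)/SE = (62.78−64)/2.6517 = -0.4601

test statistic = -0.460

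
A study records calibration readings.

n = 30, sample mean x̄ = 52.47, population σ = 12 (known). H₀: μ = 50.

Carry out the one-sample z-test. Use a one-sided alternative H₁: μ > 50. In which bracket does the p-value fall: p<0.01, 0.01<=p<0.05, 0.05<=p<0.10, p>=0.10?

SE = σ/√n = 12/√30 = 2.1909
z = (x̄−μ₀)/SE = (52.47−50)/2.1909 = 1.1274
p-value (one-sided, H₁ greater) = 0.12979
→ bracket: p>=0.10

p-value bracket: p>=0.10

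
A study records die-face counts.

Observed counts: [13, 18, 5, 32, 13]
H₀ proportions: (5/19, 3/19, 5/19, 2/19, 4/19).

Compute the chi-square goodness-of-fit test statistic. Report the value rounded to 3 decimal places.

test statistic = 83.444

n = 81; E_i = n·p_i = [21.32, 12.79, 21.32, 8.53, 17.05]
χ² = (13−21.32)²/21.32 + (18−12.79)²/12.79 + (5−21.32)²/21.32 + (32−8.53)²/8.53 + (13−17.05)²/17.05 = 83.4438
df = 4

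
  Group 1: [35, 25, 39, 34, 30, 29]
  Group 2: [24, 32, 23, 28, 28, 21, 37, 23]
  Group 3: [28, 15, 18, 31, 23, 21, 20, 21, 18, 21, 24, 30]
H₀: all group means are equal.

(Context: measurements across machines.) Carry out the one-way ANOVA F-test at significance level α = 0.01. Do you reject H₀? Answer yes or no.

reject H₀: yes

Group means [32.00, 27.00, 22.50], grand mean 26.077
SSB = Σnᵢ(x̄ᵢ−x̄)² = 370.846; SSW = ΣΣ(x−x̄ᵢ)² = 599.000
MSB = 370.846/2 = 185.4231; MSW = 599.000/23 = 26.0435
F = MSB/MSW = 7.1198
df = (2, 23)
p-value (upper-tail) = 0.00392
At α=0.01: p < α → reject H₀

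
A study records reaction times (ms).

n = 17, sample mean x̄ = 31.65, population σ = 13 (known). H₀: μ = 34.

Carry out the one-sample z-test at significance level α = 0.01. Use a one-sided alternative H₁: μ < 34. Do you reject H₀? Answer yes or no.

reject H₀: no

SE = σ/√n = 13/√17 = 3.1530
z = (x̄−μ₀)/SE = (31.65−34)/3.1530 = -0.7453
p-value (one-sided, H₁ less) = 0.22804
At α=0.01: p ≥ α → fail to reject H₀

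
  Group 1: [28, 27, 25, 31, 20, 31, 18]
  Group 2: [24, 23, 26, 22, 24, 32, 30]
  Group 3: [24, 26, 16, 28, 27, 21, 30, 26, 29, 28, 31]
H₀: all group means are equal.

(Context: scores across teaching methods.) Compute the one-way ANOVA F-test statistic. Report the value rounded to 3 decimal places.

test statistic = 0.009

Group means [25.71, 25.86, 26.00], grand mean 25.880
SSB = Σnᵢ(x̄ᵢ−x̄)² = 0.354; SSW = ΣΣ(x−x̄ᵢ)² = 428.286
MSB = 0.354/2 = 0.1771; MSW = 428.286/22 = 19.4675
F = MSB/MSW = 0.0091
df = (2, 22)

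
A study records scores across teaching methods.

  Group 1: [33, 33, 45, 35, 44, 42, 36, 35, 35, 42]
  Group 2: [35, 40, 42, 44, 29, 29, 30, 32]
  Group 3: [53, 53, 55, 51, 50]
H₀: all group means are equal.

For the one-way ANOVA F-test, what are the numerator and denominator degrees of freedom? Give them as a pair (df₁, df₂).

degrees of freedom = [2, 20]

k = 3 groups, N = 23 total
df = (k−1, N−k) = (3−1, 23−3) = (2, 20)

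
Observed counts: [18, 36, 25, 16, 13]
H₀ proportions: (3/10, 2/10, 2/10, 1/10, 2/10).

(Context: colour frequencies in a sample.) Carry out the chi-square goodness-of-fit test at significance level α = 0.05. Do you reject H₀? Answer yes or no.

reject H₀: yes

n = 108; E_i = n·p_i = [32.40, 21.60, 21.60, 10.80, 21.60]
χ² = (18−32.40)²/32.40 + (36−21.60)²/21.60 + (25−21.60)²/21.60 + (16−10.80)²/10.80 + (13−21.60)²/21.60 = 22.4630
df = 4
p-value (upper-tail) = 0.00016
At α=0.05: p < α → reject H₀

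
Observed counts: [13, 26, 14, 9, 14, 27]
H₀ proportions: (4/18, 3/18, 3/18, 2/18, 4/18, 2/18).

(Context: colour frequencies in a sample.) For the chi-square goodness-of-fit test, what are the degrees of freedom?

degrees of freedom = 5

df = k − 1 = 6 − 1 = 5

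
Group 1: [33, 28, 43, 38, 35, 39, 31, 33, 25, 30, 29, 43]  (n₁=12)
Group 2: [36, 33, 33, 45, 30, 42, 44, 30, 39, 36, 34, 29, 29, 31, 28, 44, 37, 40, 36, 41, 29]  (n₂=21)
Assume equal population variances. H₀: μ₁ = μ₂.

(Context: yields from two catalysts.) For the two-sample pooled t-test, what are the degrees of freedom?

degrees of freedom = 31

df = n₁ + n₂ − 2 = 12 + 21 − 2 = 31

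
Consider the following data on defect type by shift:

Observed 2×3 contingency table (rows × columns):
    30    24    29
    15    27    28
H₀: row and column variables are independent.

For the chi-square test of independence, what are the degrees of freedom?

degrees of freedom = 2

df = (r−1)(c−1) = (2−1)·(3−1) = 2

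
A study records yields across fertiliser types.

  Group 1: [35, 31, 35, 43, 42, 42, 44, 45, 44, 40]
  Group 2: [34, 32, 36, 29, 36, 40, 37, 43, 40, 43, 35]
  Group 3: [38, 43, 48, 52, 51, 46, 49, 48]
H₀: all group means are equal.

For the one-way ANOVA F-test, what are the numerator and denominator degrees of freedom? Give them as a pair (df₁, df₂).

k = 3 groups, N = 29 total
df = (k−1, N−k) = (3−1, 29−3) = (2, 26)

degrees of freedom = [2, 26]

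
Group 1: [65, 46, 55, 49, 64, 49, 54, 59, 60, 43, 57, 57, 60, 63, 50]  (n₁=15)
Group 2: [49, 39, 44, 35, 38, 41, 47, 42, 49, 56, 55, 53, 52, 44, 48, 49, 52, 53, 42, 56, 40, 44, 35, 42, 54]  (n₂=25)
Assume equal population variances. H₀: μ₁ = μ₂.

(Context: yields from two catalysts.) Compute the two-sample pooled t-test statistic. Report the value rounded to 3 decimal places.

x̄₁=55.400, s₁=6.759, n₁=15
x̄₂=46.360, s₂=6.518, n₂=25
s_p² = [14·6.759² + 24·6.518²]/38 = 43.6674
SE = √(s_p²·(1/15+1/25)) = 2.1582
t = (55.400−46.360)/2.1582 = 4.1887
df = 38

test statistic = 4.189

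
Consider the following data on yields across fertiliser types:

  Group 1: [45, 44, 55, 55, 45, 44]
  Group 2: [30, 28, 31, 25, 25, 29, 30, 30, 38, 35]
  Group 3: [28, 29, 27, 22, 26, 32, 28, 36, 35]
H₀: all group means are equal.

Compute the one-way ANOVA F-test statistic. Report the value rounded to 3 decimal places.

Group means [48.00, 30.10, 29.22], grand mean 34.080
SSB = Σnᵢ(x̄ᵢ−x̄)² = 1533.384; SSW = ΣΣ(x−x̄ᵢ)² = 450.456
MSB = 1533.384/2 = 766.6922; MSW = 450.456/22 = 20.4753
F = MSB/MSW = 37.4448
df = (2, 22)

test statistic = 37.445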